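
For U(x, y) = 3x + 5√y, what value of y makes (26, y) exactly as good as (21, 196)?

y = 121

U(21, 196) = 133.
Set U(26, y) = 133 and solve.
With x = 26: 5√y = 133 − 3·26 = 55, so √y = 11 and y = 121.
Check: U(26, 121) = 133.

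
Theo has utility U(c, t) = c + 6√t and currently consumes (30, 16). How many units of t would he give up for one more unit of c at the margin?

MRS = 4/3

MU_c = 1, MU_t = 6/(2√t).
MRS = 1 ÷ (6/(2√t)).
At (30, 16): MRS = 4/3.
So at (30, 16) the consumer would give up 4/3 units of t for one more unit of c.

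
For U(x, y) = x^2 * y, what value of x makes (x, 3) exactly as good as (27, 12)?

x = 54

U(27, 12) = 8748.
Set U(x, 3) = 8748 and solve.
With y = 3: x^2 = 8748/3 = 2916; taking the square root, x = 54.
Check: U(54, 3) = 8748.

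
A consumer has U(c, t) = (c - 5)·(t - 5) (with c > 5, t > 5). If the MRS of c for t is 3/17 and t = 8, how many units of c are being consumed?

MU_c = (t−5), MU_t = (c−5).
MRS = (t−5)/(c−5).
Substitute t = 8: MRS = 3/(c − 5). Setting this equal to 3/17 gives c − 5 = 3/(3/17) = 17, so c = 22.

c = 22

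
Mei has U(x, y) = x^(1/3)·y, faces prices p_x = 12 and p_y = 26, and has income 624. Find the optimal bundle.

x* = 13, y* = 18

MU_x = 1/3·x^(-2/3)·y and MU_y = x^(1/3).
MRS = MU_x/MU_y = (1/3)·y/x.
Tangency: set MRS = p_x/p_y = 12/26 = 6/13.
So (1/3)·y/x = 6/13, i.e. y = (18/13)·x.
Substitute into the budget 12·x + 26·y = 624: 48·x = 624, so x* = 13.
Then y* = (18/13)·13 = 18.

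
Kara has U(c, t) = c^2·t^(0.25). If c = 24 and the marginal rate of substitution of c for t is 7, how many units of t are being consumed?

t = 21

MU_c = 2·c·t^(0.25) and MU_t = 0.25·c^2·t^(-0.75).
MRS = MU_c/MU_t = (8)·t/c.
Substitute c = 24: MRS = t/3. Setting t/3 = 7 gives t = 7·3 = 21.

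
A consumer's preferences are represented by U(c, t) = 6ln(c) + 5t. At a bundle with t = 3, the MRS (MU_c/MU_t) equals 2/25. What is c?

MU_c = 6/c, MU_t = 5.
MRS = 6/c ÷ 5.
MRS depends only on c: 1.2/c = 2/25 ⇒ c = 1.2/(2/25) = 15.

c = 15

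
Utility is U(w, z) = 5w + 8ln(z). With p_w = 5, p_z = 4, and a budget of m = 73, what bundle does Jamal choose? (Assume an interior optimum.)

w* = 13, z* = 2

MU_w = 5, MU_z = 8/z.
MRS = 5 ÷ (8/z).
Tangency: set MRS = p_w/p_z = 5/4 = 1.25.
MRS depends only on z: 0.625·z = 1.25 ⇒ z* = 1.25/0.625 = 2.
From the budget, 5·w = 73 − 4·2 = 65, so w* = 13.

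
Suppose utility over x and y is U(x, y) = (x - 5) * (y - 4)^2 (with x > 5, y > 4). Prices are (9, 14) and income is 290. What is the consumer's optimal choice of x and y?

MU_x = (y−4)^2, MU_y = 2·(x−5)·(y−4).
MRS = (1/2)·(y−4)/(x−5).
Tangency: set MRS = p_x/p_y = 9/14.
So (1/2)·(y − 4)/(x − 5) = 9/14, i.e. (y − 4) = (9/7)·(x − 5).
Rewrite the budget in excess-of-subsistence terms: 9·(x − 5) + 14·(y − 4) = 290 − 9·5 − 14·4 = 189.
Substituting, 27·(x − 5) = 189, so x − 5 = 7 and x* = 12.
Then y − 4 = (9/7)·7 = 9, so y* = 13.

x* = 12, y* = 13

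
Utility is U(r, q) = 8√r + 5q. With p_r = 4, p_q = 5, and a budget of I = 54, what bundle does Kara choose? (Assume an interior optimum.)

MU_r = 8/(2√r), MU_q = 5.
MRS = 8/(2√r) ÷ 5.
Tangency: set MRS = p_r/p_q = 4/5 = 0.8.
MRS depends only on r: 0.8/√r = 0.8 ⇒ √r = 0.8/0.8 = 1 ⇒ r* = 1.
From the budget, 5·q = 54 − 4·1 = 50, so q* = 10.

r* = 1, q* = 10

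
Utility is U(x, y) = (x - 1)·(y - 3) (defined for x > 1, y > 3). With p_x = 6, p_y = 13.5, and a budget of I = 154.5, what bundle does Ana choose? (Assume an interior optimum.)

MU_x = (y−3), MU_y = (x−1).
MRS = (y−3)/(x−1).
Tangency: set MRS = p_x/p_y = 6/13.5 = 4/9.
So (y − 3)/(x − 1) = 4/9, i.e. (y − 3) = (4/9)·(x − 1).
Rewrite the budget in excess-of-subsistence terms: 6·(x − 1) + 13.5·(y − 3) = 154.5 − 6·1 − 13.5·3 = 108.
Substituting, 12·(x − 1) = 108, so x − 1 = 9 and x* = 10.
Then y − 3 = (4/9)·9 = 4, so y* = 7.

x* = 10, y* = 7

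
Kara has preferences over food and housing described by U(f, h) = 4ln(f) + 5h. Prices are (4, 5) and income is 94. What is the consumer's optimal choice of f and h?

f* = 1, h* = 18

MU_f = 4/f, MU_h = 5.
MRS = 4/f ÷ 5.
Tangency: set MRS = p_f/p_h = 4/5 = 0.8.
MRS depends only on f: 0.8/f = 0.8 ⇒ f* = 0.8/0.8 = 1.
From the budget, 5·h = 94 − 4·1 = 90, so h* = 18.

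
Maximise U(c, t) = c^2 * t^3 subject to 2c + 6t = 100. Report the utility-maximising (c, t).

c* = 20, t* = 10

MU_c = 2·c·t^3 and MU_t = 3·c^2·t^2.
MRS = MU_c/MU_t = (2/3)·t/c.
Tangency: set MRS = p_c/p_t = 2/6 = 1/3.
So (2/3)·t/c = 1/3, i.e. t = 0.5·c.
Substitute into the budget 2·c + 6·t = 100: 5·c = 100, so c* = 20.
Then t* = 0.5·20 = 10.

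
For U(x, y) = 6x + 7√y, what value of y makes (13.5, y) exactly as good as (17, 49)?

y = 100

U(17, 49) = 151.
Set U(13.5, y) = 151 and solve.
With x = 13.5: 7√y = 151 − 6·13.5 = 70, so √y = 10 and y = 100.
Check: U(13.5, 100) = 151.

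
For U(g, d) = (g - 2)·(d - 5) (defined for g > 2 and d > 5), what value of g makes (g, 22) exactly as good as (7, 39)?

g = 12

U(7, 39) = 170.
Set U(g, 22) = 170 and solve.
With d = 22: (22 − 5) = 17, so (g − 2) = 170/17 = 10.
So g = 2 + 10 = 12.
Check: U(12, 22) = 170.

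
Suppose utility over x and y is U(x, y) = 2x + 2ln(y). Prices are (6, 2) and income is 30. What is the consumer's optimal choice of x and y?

x* = 4, y* = 3

MU_x = 2, MU_y = 2/y.
MRS = 2 ÷ (2/y).
Tangency: set MRS = p_x/p_y = 6/2 = 3.
MRS depends only on y: y = 3 ⇒ y* = 3.
From the budget, 6·x = 30 − 2·3 = 24, so x* = 4.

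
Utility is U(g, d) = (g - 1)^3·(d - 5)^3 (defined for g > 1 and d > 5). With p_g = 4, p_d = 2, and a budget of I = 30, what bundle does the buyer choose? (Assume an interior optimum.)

MU_g = 3·(g−1)^2·(d−5)^3, MU_d = 3·(g−1)^3·(d−5)^2.
MRS = (d−5)/(g−1).
Tangency: set MRS = p_g/p_d = 4/2 = 2.
So (d − 5)/(g − 1) = 2, i.e. (d − 5) = 2·(g − 1).
Rewrite the budget in excess-of-subsistence terms: 4·(g − 1) + 2·(d − 5) = 30 − 4·1 − 2·5 = 16.
Substituting, 8·(g − 1) = 16, so g − 1 = 2 and g* = 3.
Then d − 5 = 2·2 = 4, so d* = 9.

g* = 3, d* = 9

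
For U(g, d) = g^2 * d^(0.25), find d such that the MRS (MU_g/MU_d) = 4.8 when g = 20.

MU_g = 2·g·d^(0.25) and MU_d = 0.25·g^2·d^(-0.75).
MRS = MU_g/MU_d = (8)·d/g.
Substitute g = 20: MRS = d/2.5. Setting d/2.5 = 4.8 gives d = 4.8·2.5 = 12.

d = 12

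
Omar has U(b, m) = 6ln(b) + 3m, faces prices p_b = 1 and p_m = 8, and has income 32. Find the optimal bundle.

MU_b = 6/b, MU_m = 3.
MRS = 6/b ÷ 3.
Tangency: set MRS = p_b/p_m = 1/8 = 0.125.
MRS depends only on b: 2/b = 0.125 ⇒ b* = 2/0.125 = 16.
From the budget, 8·m = 32 − 1·16 = 16, so m* = 2.

b* = 16, m* = 2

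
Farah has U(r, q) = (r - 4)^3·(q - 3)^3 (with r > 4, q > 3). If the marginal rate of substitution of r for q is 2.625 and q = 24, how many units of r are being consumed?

MU_r = 3·(r−4)^2·(q−3)^3, MU_q = 3·(r−4)^3·(q−3)^2.
MRS = (q−3)/(r−4).
Substitute q = 24: MRS = 21/(r − 4). Setting this equal to 2.625 gives r − 4 = 21/2.625 = 8, so r = 12.

r = 12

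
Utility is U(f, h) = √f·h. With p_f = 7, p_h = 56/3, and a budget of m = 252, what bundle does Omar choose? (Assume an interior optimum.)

MU_f = 0.5·f^(-0.5)·h and MU_h = √f.
MRS = MU_f/MU_h = (0.5)·h/f.
Tangency: set MRS = p_f/p_h = 7/(56/3) = 0.375.
So (0.5)·h/f = 0.375, i.e. h = 0.75·f.
Substitute into the budget 7·f + (56/3)·h = 252: 21·f = 252, so f* = 12.
Then h* = 0.75·12 = 9.

f* = 12, h* = 9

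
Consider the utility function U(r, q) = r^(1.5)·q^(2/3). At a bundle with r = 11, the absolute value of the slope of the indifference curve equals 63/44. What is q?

MU_r = 1.5·√r·q^(2/3) and MU_q = 2/3·r^(1.5)·q^(-1/3).
MRS = MU_r/MU_q = (2.25)·q/r.
Substitute r = 11: MRS = q/(44/9). Setting q/(44/9) = 63/44 gives q = (63/44)·(44/9) = 7.

q = 7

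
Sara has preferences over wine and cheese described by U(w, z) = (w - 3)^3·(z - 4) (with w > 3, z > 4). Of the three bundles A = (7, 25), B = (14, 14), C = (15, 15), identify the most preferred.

Bundle C

Evaluate utility at each bundle:
U(A) = 1344.
U(B) = 13310.
U(C) = 19008.
Highest utility is C, so C ≻ B ≻ A.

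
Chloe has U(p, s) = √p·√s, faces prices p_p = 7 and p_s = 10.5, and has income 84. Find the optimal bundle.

p* = 6, s* = 4

MU_p = 0.5·p^(-0.5)·√s and MU_s = 0.5·√p·s^(-0.5).
MRS = MU_p/MU_s = s/p.
Tangency: set MRS = p_p/p_s = 7/10.5 = 2/3.
So s/p = 2/3, i.e. s = (2/3)·p.
Substitute into the budget 7·p + 10.5·s = 84: 14·p = 84, so p* = 6.
Then s* = (2/3)·6 = 4.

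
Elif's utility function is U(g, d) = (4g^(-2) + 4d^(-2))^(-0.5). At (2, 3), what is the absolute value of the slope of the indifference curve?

For CES with ρ = -2, MRS = (d/g)^3.
At (2, 3): MRS = 3.375.
That is, one extra unit of g is worth 3.375 units of d at the margin.

MRS = 3.375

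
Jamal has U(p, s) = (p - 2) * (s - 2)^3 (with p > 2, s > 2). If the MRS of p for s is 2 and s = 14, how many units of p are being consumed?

p = 4

MU_p = (s−2)^3, MU_s = 3·(p−2)·(s−2)^2.
MRS = (1/3)·(s−2)/(p−2).
Substitute s = 14: MRS = 4/(p − 2). Setting this equal to 2 gives p − 2 = 4/2 = 2, so p = 4.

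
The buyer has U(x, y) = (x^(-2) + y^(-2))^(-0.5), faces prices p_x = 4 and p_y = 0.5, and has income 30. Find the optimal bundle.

x* = 6, y* = 12

For CES with ρ = -2, MRS = (y/x)^3.
Tangency: set MRS = p_x/p_y = 4/0.5 = 8.
So (y/x)^3 = 8; taking the cube root, y/x = 2, i.e. y = 2·x.
Substitute into the budget 4·x + 0.5·y = 30: 5·x = 30, so x* = 6 and y* = 2·6 = 12.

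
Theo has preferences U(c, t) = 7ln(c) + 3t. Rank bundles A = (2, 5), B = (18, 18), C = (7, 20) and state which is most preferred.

Evaluate utility at each bundle:
U(A) = 19.852.
U(B) = 74.233.
U(C) = 73.621.
Highest utility is B, so B ≻ C ≻ A.

Bundle B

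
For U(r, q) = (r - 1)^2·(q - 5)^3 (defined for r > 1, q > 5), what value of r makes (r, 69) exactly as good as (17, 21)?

U(17, 21) = 1048576.
Set U(r, 69) = 1048576 and solve.
With q = 69: (69 − 5)^3 = 262144, so (r − 1)^2 = 1048576/262144 = 4.
Taking the square root (with r > 1): r − 1 = 2, so r = 3.
Check: U(3, 69) = 1048576.

r = 3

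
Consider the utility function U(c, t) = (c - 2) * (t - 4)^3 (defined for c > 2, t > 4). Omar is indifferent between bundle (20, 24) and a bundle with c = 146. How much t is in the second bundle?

t = 14

U(20, 24) = 144000.
Set U(146, t) = 144000 and solve.
With c = 146: (146 − 2) = 144, so (t − 4)^3 = 144000/144 = 1000.
Taking the cube root (with t > 4): t − 4 = 10, so t = 14.
Check: U(146, 14) = 144000.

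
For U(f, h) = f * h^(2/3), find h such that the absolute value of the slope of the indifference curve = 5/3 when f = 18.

MU_f = h^(2/3) and MU_h = 2/3·f·h^(-1/3).
MRS = MU_f/MU_h = (1.5)·h/f.
Substitute f = 18: MRS = h/12. Setting h/12 = 5/3 gives h = (5/3)·12 = 20.

h = 20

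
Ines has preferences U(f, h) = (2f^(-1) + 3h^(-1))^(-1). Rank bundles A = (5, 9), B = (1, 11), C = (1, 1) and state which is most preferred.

Evaluate utility at each bundle:
U(A) = 1.364.
U(B) = 0.440.
U(C) = 0.200.
Highest utility is A, so A ≻ B ≻ C.

Bundle A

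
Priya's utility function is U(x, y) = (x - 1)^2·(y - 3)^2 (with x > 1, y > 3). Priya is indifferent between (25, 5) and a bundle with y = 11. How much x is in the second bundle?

x = 7

U(25, 5) = 2304.
Set U(x, 11) = 2304 and solve.
With y = 11: (11 − 3)^2 = 64, so (x − 1)^2 = 2304/64 = 36.
Taking the square root (with x > 1): x − 1 = 6, so x = 7.
Check: U(7, 11) = 2304.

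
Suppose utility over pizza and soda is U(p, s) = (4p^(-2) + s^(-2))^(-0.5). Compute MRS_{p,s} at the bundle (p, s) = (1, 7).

MRS = 1372

For CES with ρ = -2, MRS = (4/1)·(s/p)^3.
At (1, 7): MRS = 1372.
The indifference curve has slope −1372 at this bundle.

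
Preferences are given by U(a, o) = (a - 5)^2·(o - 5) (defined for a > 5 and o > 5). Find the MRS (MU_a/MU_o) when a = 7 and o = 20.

MU_a = 2·(a−5)·(o−5), MU_o = (a−5)^2.
MRS = (2/1)·(o−5)/(a−5).
At (7, 20): MRS = 15.
The indifference curve has slope −15 at this bundle.

MRS = 15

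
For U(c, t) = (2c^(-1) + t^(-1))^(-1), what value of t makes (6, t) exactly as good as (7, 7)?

t = 10.5

U depends on (c, t) only through S = 2c^(-1) + t^(-1), so equal utility means equal S. At (7, 7): S = 3/7.
With c = 6: 2·6^(-1) = 1/3, so t^(-1) = 3/7 − 1/3 = 2/21.
Hence t = 1/(2/21) = 10.5.
Check: U(6, 10.5) = 2.3333.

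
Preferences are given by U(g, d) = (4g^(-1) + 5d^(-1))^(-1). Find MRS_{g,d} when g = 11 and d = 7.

For CES with ρ = -1, MRS = (4/5)·(d/g)^2.
At (11, 7): MRS = 196/605.
The indifference curve has slope −196/605 at this bundle.

MRS = 196/605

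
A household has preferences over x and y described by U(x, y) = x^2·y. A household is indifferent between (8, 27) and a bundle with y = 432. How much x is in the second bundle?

U(8, 27) = 1728.
Set U(x, 432) = 1728 and solve.
With y = 432: x^2 = 1728/432 = 4; taking the square root, x = 2.
Check: U(2, 432) = 1728.

x = 2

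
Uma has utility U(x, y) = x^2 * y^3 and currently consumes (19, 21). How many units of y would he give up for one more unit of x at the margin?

MRS = 14/19

MU_x = 2·x·y^3 and MU_y = 3·x^2·y^2.
MRS = MU_x/MU_y = (2/3)·y/x.
At (19, 21): MRS = 14/19.
That is, one extra unit of x is worth 14/19 units of y at the margin.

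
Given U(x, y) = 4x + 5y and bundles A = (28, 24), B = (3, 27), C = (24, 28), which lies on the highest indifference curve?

Evaluate utility at each bundle:
U(A) = 232.
U(B) = 147.
U(C) = 236.
Highest utility is C, so C ≻ A ≻ B.

Bundle C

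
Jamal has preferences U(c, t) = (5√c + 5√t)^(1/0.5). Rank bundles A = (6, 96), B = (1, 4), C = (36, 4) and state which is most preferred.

Evaluate utility at each bundle:
U(A) = 3750.000.
U(B) = 225.000.
U(C) = 1600.000.
Highest utility is A, so A ≻ C ≻ B.

Bundle A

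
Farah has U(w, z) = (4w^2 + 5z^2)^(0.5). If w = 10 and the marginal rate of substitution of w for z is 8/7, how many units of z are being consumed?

For CES with ρ = 2, MRS = (4/5)·(z/w)^(-1).
Setting (4/5)·(z/10)^(-1) = 8/7 gives (z/10)^(-1) = 10/7, so z/10 = 0.7 and z = 7.

z = 7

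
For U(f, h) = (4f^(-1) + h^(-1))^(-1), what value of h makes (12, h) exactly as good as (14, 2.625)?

U depends on (f, h) only through S = 4f^(-1) + h^(-1), so equal utility means equal S. At (14, 2.625): S = 2/3.
With f = 12: 4·12^(-1) = 1/3, so h^(-1) = 2/3 − 1/3 = 1/3.
Hence h = 1/(1/3) = 3.
Check: U(12, 3) = 1.5.

h = 3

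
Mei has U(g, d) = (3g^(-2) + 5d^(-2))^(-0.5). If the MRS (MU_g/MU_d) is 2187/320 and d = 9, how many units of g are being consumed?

g = 4

For CES with ρ = -2, MRS = (3/5)·(d/g)^3.
Setting (3/5)·(9/g)^3 = 2187/320 gives (9/g)^3 = 729/64, so 9/g = 2.25 and g = 4.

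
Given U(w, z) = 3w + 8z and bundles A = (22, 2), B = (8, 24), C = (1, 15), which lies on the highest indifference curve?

Bundle B

Evaluate utility at each bundle:
U(A) = 82.
U(B) = 216.
U(C) = 123.
Highest utility is B, so B ≻ C ≻ A.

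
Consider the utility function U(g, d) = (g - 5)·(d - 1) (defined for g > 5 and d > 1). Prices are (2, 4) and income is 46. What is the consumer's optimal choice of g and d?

MU_g = (d−1), MU_d = (g−5).
MRS = (d−1)/(g−5).
Tangency: set MRS = p_g/p_d = 2/4 = 0.5.
So (d − 1)/(g − 5) = 0.5, i.e. (d − 1) = 0.5·(g − 5).
Rewrite the budget in excess-of-subsistence terms: 2·(g − 5) + 4·(d − 1) = 46 − 2·5 − 4·1 = 32.
Substituting, 4·(g − 5) = 32, so g − 5 = 8 and g* = 13.
Then d − 1 = 0.5·8 = 4, so d* = 5.

g* = 13, d* = 5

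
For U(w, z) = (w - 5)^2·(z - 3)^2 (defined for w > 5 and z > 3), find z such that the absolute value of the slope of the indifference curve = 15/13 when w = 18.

z = 18

MU_w = 2·(w−5)·(z−3)^2, MU_z = 2·(w−5)^2·(z−3).
MRS = (z−3)/(w−5).
Substitute w = 18: MRS = (z − 3)/13. Setting this equal to 15/13 gives z − 3 = (15/13)·13 = 15, so z = 18.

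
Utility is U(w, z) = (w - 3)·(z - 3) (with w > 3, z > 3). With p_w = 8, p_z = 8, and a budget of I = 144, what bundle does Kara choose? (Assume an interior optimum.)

MU_w = (z−3), MU_z = (w−3).
MRS = (z−3)/(w−3).
Tangency: set MRS = p_w/p_z = 8/8 = 1.
So (z − 3)/(w − 3) = 1, i.e. (z − 3) = (w − 3).
Rewrite the budget in excess-of-subsistence terms: 8·(w − 3) + 8·(z − 3) = 144 − 8·3 − 8·3 = 96.
Substituting, 16·(w − 3) = 96, so w − 3 = 6 and w* = 9.
Then z − 3 = 6, so z* = 9.

w* = 9, z* = 9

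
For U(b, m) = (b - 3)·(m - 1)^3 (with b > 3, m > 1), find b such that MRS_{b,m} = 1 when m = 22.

MU_b = (m−1)^3, MU_m = 3·(b−3)·(m−1)^2.
MRS = (1/3)·(m−1)/(b−3).
Substitute m = 22: MRS = 7/(b − 3). Setting this equal to 1 gives b − 3 = 7/1 = 7, so b = 10.

b = 10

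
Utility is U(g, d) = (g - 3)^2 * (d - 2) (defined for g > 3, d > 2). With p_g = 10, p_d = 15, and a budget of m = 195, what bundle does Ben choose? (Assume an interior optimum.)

g* = 12, d* = 5

MU_g = 2·(g−3)·(d−2), MU_d = (g−3)^2.
MRS = (2/1)·(d−2)/(g−3).
Tangency: set MRS = p_g/p_d = 10/15 = 2/3.
So (2/1)·(d − 2)/(g − 3) = 2/3, i.e. (d − 2) = (1/3)·(g − 3).
Rewrite the budget in excess-of-subsistence terms: 10·(g − 3) + 15·(d − 2) = 195 − 10·3 − 15·2 = 135.
Substituting, 15·(g − 3) = 135, so g − 3 = 9 and g* = 12.
Then d − 2 = (1/3)·9 = 3, so d* = 5.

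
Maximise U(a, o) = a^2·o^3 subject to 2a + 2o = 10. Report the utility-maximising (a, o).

MU_a = 2·a·o^3 and MU_o = 3·a^2·o^2.
MRS = MU_a/MU_o = (2/3)·o/a.
Tangency: set MRS = p_a/p_o = 2/2 = 1.
So (2/3)·o/a = 1, i.e. o = 1.5·a.
Substitute into the budget 2·a + 2·o = 10: 5·a = 10, so a* = 2.
Then o* = 1.5·2 = 3.

a* = 2, o* = 3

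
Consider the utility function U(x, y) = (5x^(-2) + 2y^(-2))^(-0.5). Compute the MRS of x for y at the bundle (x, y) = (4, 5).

For CES with ρ = -2, MRS = (5/2)·(y/x)^3.
At (4, 5): MRS = 625/128.
So at (4, 5) the consumer would give up 625/128 units of y for one more unit of x.

MRS = 625/128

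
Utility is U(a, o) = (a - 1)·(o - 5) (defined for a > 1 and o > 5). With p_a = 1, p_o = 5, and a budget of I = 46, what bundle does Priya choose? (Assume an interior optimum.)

MU_a = (o−5), MU_o = (a−1).
MRS = (o−5)/(a−1).
Tangency: set MRS = p_a/p_o = 1/5 = 0.2.
So (o − 5)/(a − 1) = 0.2, i.e. (o − 5) = 0.2·(a − 1).
Rewrite the budget in excess-of-subsistence terms: 1·(a − 1) + 5·(o − 5) = 46 − 1·1 − 5·5 = 20.
Substituting, 2·(a − 1) = 20, so a − 1 = 10 and a* = 11.
Then o − 5 = 0.2·10 = 2, so o* = 7.

a* = 11, o* = 7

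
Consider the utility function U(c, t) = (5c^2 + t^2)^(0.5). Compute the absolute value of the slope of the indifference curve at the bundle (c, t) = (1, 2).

For CES with ρ = 2, MRS = (5/1)·(t/c)^(-1).
At (1, 2): MRS = 2.5.
The indifference curve has slope −2.5 at this bundle.

MRS = 2.5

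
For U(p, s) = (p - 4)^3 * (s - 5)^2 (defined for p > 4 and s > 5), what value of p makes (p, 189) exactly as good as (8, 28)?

U(8, 28) = 33856.
Set U(p, 189) = 33856 and solve.
With s = 189: (189 − 5)^2 = 33856, so (p − 4)^3 = 33856/33856 = 1.
Taking the cube root (with p > 4): p − 4 = 1, so p = 5.
Check: U(5, 189) = 33856.

p = 5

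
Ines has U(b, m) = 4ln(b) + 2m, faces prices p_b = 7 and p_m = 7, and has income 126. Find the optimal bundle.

b* = 2, m* = 16

MU_b = 4/b, MU_m = 2.
MRS = 4/b ÷ 2.
Tangency: set MRS = p_b/p_m = 7/7 = 1.
MRS depends only on b: 2/b = 1 ⇒ b* = 2/1 = 2.
From the budget, 7·m = 126 − 7·2 = 112, so m* = 16.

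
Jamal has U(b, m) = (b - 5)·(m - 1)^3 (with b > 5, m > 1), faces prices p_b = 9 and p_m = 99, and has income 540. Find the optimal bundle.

MU_b = (m−1)^3, MU_m = 3·(b−5)·(m−1)^2.
MRS = (1/3)·(m−1)/(b−5).
Tangency: set MRS = p_b/p_m = 9/99 = 1/11.
So (1/3)·(m − 1)/(b − 5) = 1/11, i.e. (m − 1) = (3/11)·(b − 5).
Rewrite the budget in excess-of-subsistence terms: 9·(b − 5) + 99·(m − 1) = 540 − 9·5 − 99·1 = 396.
Substituting, 36·(b − 5) = 396, so b − 5 = 11 and b* = 16.
Then m − 1 = (3/11)·11 = 3, so m* = 4.

b* = 16, m* = 4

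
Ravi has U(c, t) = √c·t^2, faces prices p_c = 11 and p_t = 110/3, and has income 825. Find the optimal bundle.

c* = 15, t* = 18

MU_c = 0.5·c^(-0.5)·t^2 and MU_t = 2·√c·t.
MRS = MU_c/MU_t = (0.25)·t/c.
Tangency: set MRS = p_c/p_t = 11/(110/3) = 0.3.
So (0.25)·t/c = 0.3, i.e. t = 1.2·c.
Substitute into the budget 11·c + (110/3)·t = 825: 55·c = 825, so c* = 15.
Then t* = 1.2·15 = 18.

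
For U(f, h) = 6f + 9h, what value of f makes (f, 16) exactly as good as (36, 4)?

f = 18

U(36, 4) = 252.
Set U(f, 16) = 252 and solve.
6f + 9·16 = 252 ⇒ 6f = 108 ⇒ f = 18.
Check: U(18, 16) = 252.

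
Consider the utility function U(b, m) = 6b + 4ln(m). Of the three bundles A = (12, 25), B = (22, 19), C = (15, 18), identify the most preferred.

Bundle B

Evaluate utility at each bundle:
U(A) = 84.876.
U(B) = 143.778.
U(C) = 101.561.
Highest utility is B, so B ≻ C ≻ A.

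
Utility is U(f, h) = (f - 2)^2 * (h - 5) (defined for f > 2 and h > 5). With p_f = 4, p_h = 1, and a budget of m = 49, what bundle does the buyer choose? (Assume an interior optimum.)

f* = 8, h* = 17

MU_f = 2·(f−2)·(h−5), MU_h = (f−2)^2.
MRS = (2/1)·(h−5)/(f−2).
Tangency: set MRS = p_f/p_h = 4/1 = 4.
So (2/1)·(h − 5)/(f − 2) = 4, i.e. (h − 5) = 2·(f − 2).
Rewrite the budget in excess-of-subsistence terms: 4·(f − 2) + 1·(h − 5) = 49 − 4·2 − 1·5 = 36.
Substituting, 6·(f − 2) = 36, so f − 2 = 6 and f* = 8.
Then h − 5 = 2·6 = 12, so h* = 17.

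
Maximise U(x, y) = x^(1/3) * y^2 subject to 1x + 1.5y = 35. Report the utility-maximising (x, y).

MU_x = 1/3·x^(-2/3)·y^2 and MU_y = 2·x^(1/3)·y.
MRS = MU_x/MU_y = (1/6)·y/x.
Tangency: set MRS = p_x/p_y = 1/1.5 = 2/3.
So (1/6)·y/x = 2/3, i.e. y = 4·x.
Substitute into the budget 1·x + 1.5·y = 35: 7·x = 35, so x* = 5.
Then y* = 4·5 = 20.

x* = 5, y* = 20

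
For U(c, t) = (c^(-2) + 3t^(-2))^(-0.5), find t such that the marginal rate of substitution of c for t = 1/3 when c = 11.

For CES with ρ = -2, MRS = (1/3)·(t/c)^3.
Setting (1/3)·(t/11)^3 = 1/3 gives (t/11)^3 = 1, so t/11 = 1 and t = 11.

t = 11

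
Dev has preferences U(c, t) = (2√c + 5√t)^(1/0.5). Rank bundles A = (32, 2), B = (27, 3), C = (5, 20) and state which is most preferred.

Evaluate utility at each bundle:
U(A) = 338.000.
U(B) = 363.000.
U(C) = 720.000.
Highest utility is C, so C ≻ B ≻ A.

Bundle C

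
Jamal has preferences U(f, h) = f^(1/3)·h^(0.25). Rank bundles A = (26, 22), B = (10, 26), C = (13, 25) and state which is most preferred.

Bundle A

Evaluate utility at each bundle:
U(A) = 6.416.
U(B) = 4.865.
U(C) = 5.258.
Highest utility is A, so A ≻ C ≻ B.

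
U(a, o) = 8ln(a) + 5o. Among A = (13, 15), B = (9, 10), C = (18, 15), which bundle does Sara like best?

Evaluate utility at each bundle:
U(A) = 95.520.
U(B) = 67.578.
U(C) = 98.123.
Highest utility is C, so C ≻ A ≻ B.

Bundle C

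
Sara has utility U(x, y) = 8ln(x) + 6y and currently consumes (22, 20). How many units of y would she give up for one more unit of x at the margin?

MRS = 2/33

MU_x = 8/x, MU_y = 6.
MRS = 8/x ÷ 6.
At (22, 20): MRS = 2/33.
That is, one extra unit of x is worth 2/33 units of y at the margin.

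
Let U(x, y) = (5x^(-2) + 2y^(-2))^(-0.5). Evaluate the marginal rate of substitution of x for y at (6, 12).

MRS = 20

For CES with ρ = -2, MRS = (5/2)·(y/x)^3.
At (6, 12): MRS = 20.
So at (6, 12) the consumer would give up 20 units of y for one more unit of x.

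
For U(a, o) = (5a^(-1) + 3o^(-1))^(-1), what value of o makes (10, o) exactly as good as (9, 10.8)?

U depends on (a, o) only through S = 5a^(-1) + 3o^(-1), so equal utility means equal S. At (9, 10.8): S = 5/6.
With a = 10: 5·10^(-1) = 0.5, so 3o^(-1) = 5/6 − 0.5 = 1/3, i.e. o^(-1) = 1/9.
Hence o = 1/(1/9) = 9.
Check: U(10, 9) = 1.2.

o = 9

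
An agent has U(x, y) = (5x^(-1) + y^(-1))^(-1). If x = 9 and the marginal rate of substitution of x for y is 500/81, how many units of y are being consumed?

y = 10

For CES with ρ = -1, MRS = (5/1)·(y/x)^2.
Setting (5/1)·(y/9)^2 = 500/81 gives (y/9)^2 = 100/81, so y/9 = 10/9 and y = 10.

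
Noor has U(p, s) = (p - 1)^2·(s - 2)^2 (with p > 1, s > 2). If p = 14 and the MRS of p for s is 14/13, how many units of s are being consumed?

MU_p = 2·(p−1)·(s−2)^2, MU_s = 2·(p−1)^2·(s−2).
MRS = (s−2)/(p−1).
Substitute p = 14: MRS = (s − 2)/13. Setting this equal to 14/13 gives s − 2 = (14/13)·13 = 14, so s = 16.

s = 16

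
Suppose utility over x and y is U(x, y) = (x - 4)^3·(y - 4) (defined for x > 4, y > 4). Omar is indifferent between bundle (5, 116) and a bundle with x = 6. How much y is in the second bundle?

y = 18

U(5, 116) = 112.
Set U(6, y) = 112 and solve.
With x = 6: (6 − 4)^3 = 8, so (y − 4) = 112/8 = 14.
So y = 4 + 14 = 18.
Check: U(6, 18) = 112.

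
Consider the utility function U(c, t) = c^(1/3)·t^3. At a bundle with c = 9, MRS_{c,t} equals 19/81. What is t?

MU_c = 1/3·c^(-2/3)·t^3 and MU_t = 3·c^(1/3)·t^2.
MRS = MU_c/MU_t = (1/9)·t/c.
Substitute c = 9: MRS = t/81. Setting t/81 = 19/81 gives t = (19/81)·81 = 19.

t = 19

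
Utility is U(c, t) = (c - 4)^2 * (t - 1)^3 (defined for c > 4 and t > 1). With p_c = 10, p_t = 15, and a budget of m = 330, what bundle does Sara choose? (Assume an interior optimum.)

c* = 15, t* = 12

MU_c = 2·(c−4)·(t−1)^3, MU_t = 3·(c−4)^2·(t−1)^2.
MRS = (2/3)·(t−1)/(c−4).
Tangency: set MRS = p_c/p_t = 10/15 = 2/3.
So (2/3)·(t − 1)/(c − 4) = 2/3, i.e. (t − 1) = (c − 4).
Rewrite the budget in excess-of-subsistence terms: 10·(c − 4) + 15·(t − 1) = 330 − 10·4 − 15·1 = 275.
Substituting, 25·(c − 4) = 275, so c − 4 = 11 and c* = 15.
Then t − 1 = 11, so t* = 12.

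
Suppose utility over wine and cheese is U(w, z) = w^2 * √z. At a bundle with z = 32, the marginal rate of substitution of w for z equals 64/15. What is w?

MU_w = 2·w·√z and MU_z = 0.5·w^2·z^(-0.5).
MRS = MU_w/MU_z = (4)·z/w.
Substitute z = 32: MRS = 128/w. Setting 128/w = 64/15 gives w = 128/(64/15) = 30.

w = 30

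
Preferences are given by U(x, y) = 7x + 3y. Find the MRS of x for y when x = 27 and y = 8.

MRS = 7/3

MU_x = 7, MU_y = 3, so MRS = 7/3 at every bundle.
At (27, 8): MRS = 7/3.
That is, one extra unit of x is worth 7/3 units of y at the margin.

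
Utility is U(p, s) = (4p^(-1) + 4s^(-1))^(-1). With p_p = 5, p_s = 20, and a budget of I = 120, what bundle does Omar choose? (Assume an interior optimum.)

For CES with ρ = -1, MRS = (s/p)^2.
Tangency: set MRS = p_p/p_s = 5/20 = 0.25.
So (s/p)^2 = 0.25; taking the square root, s/p = 0.5, i.e. s = 0.5·p.
Substitute into the budget 5·p + 20·s = 120: 15·p = 120, so p* = 8 and s* = 0.5·8 = 4.

p* = 8, s* = 4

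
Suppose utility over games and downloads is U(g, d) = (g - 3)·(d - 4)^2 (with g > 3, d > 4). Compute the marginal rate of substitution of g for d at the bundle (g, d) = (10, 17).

MRS = 13/14

MU_g = (d−4)^2, MU_d = 2·(g−3)·(d−4).
MRS = (1/2)·(d−4)/(g−3).
At (10, 17): MRS = 13/14.
That is, one extra unit of g is worth 13/14 units of d at the margin.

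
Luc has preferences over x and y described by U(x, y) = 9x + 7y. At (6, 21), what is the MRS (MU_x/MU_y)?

MRS = 9/7

MU_x = 9, MU_y = 7, so MRS = 9/7 at every bundle.
At (6, 21): MRS = 9/7.
That is, one extra unit of x is worth 9/7 units of y at the margin.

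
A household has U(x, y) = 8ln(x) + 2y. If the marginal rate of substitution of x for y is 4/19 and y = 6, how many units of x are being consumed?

x = 19

MU_x = 8/x, MU_y = 2.
MRS = 8/x ÷ 2.
MRS depends only on x: 4/x = 4/19 ⇒ x = 4/(4/19) = 19.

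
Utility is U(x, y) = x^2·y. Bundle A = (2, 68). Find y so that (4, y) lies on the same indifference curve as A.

U(2, 68) = 272.
Set U(4, y) = 272 and solve.
With x = 4: 4^2 = 16, so y = 272/16 = 17.
Check: U(4, 17) = 272.

y = 17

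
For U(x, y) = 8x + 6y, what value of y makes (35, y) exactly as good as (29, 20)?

y = 12

U(29, 20) = 352.
Set U(35, y) = 352 and solve.
8·35 + 6y = 352 ⇒ 6y = 72 ⇒ y = 12.
Check: U(35, 12) = 352.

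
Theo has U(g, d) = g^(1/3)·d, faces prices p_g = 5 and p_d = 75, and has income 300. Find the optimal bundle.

MU_g = 1/3·g^(-2/3)·d and MU_d = g^(1/3).
MRS = MU_g/MU_d = (1/3)·d/g.
Tangency: set MRS = p_g/p_d = 5/75 = 1/15.
So (1/3)·d/g = 1/15, i.e. d = 0.2·g.
Substitute into the budget 5·g + 75·d = 300: 20·g = 300, so g* = 15.
Then d* = 0.2·15 = 3.

g* = 15, d* = 3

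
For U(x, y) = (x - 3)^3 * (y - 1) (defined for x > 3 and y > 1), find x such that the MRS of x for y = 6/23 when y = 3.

x = 26

MU_x = 3·(x−3)^2·(y−1), MU_y = (x−3)^3.
MRS = (3/1)·(y−1)/(x−3).
Substitute y = 3: MRS = 6/(x − 3). Setting this equal to 6/23 gives x − 3 = 6/(6/23) = 23, so x = 26.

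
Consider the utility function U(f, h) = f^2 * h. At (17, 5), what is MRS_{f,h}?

MRS = 10/17

MU_f = 2·f·h and MU_h = f^2.
MRS = MU_f/MU_h = (2/1)·h/f.
At (17, 5): MRS = 10/17.
So at (17, 5) the consumer would give up 10/17 units of h for one more unit of f.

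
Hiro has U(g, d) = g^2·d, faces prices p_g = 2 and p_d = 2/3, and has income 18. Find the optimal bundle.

MU_g = 2·g·d and MU_d = g^2.
MRS = MU_g/MU_d = (2/1)·d/g.
Tangency: set MRS = p_g/p_d = 2/(2/3) = 3.
So (2/1)·d/g = 3, i.e. d = 1.5·g.
Substitute into the budget 2·g + (2/3)·d = 18: 3·g = 18, so g* = 6.
Then d* = 1.5·6 = 9.

g* = 6, d* = 9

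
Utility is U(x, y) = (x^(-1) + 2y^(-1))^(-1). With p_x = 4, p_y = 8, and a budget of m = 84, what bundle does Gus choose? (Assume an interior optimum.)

x* = 7, y* = 7

For CES with ρ = -1, MRS = (1/2)·(y/x)^2.
Tangency: set MRS = p_x/p_y = 4/8 = 0.5.
So (y/x)^2 = 1; taking the square root, y/x = 1, i.e. y = x.
Substitute into the budget 4·x + 8·y = 84: 12·x = 84, so x* = 7 and y* = 7.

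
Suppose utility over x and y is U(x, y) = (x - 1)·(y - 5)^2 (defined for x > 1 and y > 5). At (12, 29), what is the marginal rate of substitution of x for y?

MU_x = (y−5)^2, MU_y = 2·(x−1)·(y−5).
MRS = (1/2)·(y−5)/(x−1).
At (12, 29): MRS = 12/11.
The indifference curve has slope −12/11 at this bundle.

MRS = 12/11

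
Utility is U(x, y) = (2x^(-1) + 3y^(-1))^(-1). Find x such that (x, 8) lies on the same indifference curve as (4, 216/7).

x = 9

U depends on (x, y) only through S = 2x^(-1) + 3y^(-1), so equal utility means equal S. At (4, 216/7): S = 43/72.
With y = 8: 3·8^(-1) = 0.375, so 2x^(-1) = 43/72 − 0.375 = 2/9, i.e. x^(-1) = 1/9.
Hence x = 1/(1/9) = 9.
Check: U(9, 8) = 1.6744.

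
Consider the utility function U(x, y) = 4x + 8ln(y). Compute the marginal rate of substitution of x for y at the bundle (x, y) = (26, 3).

MRS = 1.5

MU_x = 4, MU_y = 8/y.
MRS = 4 ÷ (8/y).
At (26, 3): MRS = 1.5.
That is, one extra unit of x is worth 1.5 units of y at the margin.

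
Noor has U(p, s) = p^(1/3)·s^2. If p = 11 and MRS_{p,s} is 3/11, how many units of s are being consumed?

MU_p = 1/3·p^(-2/3)·s^2 and MU_s = 2·p^(1/3)·s.
MRS = MU_p/MU_s = (1/6)·s/p.
Substitute p = 11: MRS = s/66. Setting s/66 = 3/11 gives s = (3/11)·66 = 18.

s = 18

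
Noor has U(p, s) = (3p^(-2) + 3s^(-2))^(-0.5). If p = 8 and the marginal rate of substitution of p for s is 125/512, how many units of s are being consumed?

For CES with ρ = -2, MRS = (s/p)^3.
Setting (s/8)^3 = 125/512 gives s/8 = 0.625 and s = 5.

s = 5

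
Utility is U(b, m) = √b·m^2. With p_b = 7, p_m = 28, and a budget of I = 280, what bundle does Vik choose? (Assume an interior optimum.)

MU_b = 0.5·b^(-0.5)·m^2 and MU_m = 2·√b·m.
MRS = MU_b/MU_m = (0.25)·m/b.
Tangency: set MRS = p_b/p_m = 7/28 = 0.25.
So (0.25)·m/b = 0.25, i.e. m = b.
Substitute into the budget 7·b + 28·m = 280: 35·b = 280, so b* = 8.
Then m* = 8.

b* = 8, m* = 8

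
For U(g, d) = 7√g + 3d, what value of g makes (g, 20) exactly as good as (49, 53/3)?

U(49, 53/3) = 102.
Set U(g, 20) = 102 and solve.
With d = 20: 7√g = 102 − 3·20 = 42, so √g = 6 and g = 36.
Check: U(36, 20) = 102.

g = 36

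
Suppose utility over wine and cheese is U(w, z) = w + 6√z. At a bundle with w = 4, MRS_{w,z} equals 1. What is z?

z = 9

MU_w = 1, MU_z = 6/(2√z).
MRS = 1 ÷ (6/(2√z)).
MRS depends only on z: (1/3)·√z = 1 ⇒ √z = 1/(1/3) = 3 ⇒ z = 9.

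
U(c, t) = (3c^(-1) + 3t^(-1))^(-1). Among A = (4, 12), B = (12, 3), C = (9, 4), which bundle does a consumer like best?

Bundle A

Evaluate utility at each bundle:
U(A) = 1.000.
U(B) = 0.800.
U(C) = 0.923.
Highest utility is A, so A ≻ C ≻ B.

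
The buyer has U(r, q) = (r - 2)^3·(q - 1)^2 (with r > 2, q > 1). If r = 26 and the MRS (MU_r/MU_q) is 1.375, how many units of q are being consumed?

MU_r = 3·(r−2)^2·(q−1)^2, MU_q = 2·(r−2)^3·(q−1).
MRS = (3/2)·(q−1)/(r−2).
Substitute r = 26: MRS = (q − 1)/16. Setting this equal to 1.375 gives q − 1 = 1.375·16 = 22, so q = 23.

q = 23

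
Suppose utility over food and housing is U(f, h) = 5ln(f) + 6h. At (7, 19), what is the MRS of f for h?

MU_f = 5/f, MU_h = 6.
MRS = 5/f ÷ 6.
At (7, 19): MRS = 5/42.
That is, one extra unit of f is worth 5/42 units of h at the margin.

MRS = 5/42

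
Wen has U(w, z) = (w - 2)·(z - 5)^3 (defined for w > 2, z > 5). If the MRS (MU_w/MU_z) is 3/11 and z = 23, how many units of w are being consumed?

MU_w = (z−5)^3, MU_z = 3·(w−2)·(z−5)^2.
MRS = (1/3)·(z−5)/(w−2).
Substitute z = 23: MRS = 6/(w − 2). Setting this equal to 3/11 gives w − 2 = 6/(3/11) = 22, so w = 24.

w = 24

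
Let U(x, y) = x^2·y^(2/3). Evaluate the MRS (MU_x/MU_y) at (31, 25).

MU_x = 2·x·y^(2/3) and MU_y = 2/3·x^2·y^(-1/3).
MRS = MU_x/MU_y = (3)·y/x.
At (31, 25): MRS = 75/31.
That is, one extra unit of x is worth 75/31 units of y at the margin.

MRS = 75/31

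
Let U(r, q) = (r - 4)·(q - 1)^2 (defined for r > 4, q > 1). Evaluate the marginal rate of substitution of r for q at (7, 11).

MRS = 5/3

MU_r = (q−1)^2, MU_q = 2·(r−4)·(q−1).
MRS = (1/2)·(q−1)/(r−4).
At (7, 11): MRS = 5/3.
So at (7, 11) the consumer would give up 5/3 units of q for one more unit of r.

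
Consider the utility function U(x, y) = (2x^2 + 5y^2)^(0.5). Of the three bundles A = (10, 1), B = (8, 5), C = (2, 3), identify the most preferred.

Bundle B

Evaluate utility at each bundle:
U(A) = 14.318.
U(B) = 15.906.
U(C) = 7.280.
Highest utility is B, so B ≻ A ≻ C.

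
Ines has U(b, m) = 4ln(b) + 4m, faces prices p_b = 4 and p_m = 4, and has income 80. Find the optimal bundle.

b* = 1, m* = 19

MU_b = 4/b, MU_m = 4.
MRS = 4/b ÷ 4.
Tangency: set MRS = p_b/p_m = 4/4 = 1.
MRS depends only on b: 1/b = 1 ⇒ b* = 1/1 = 1.
From the budget, 4·m = 80 − 4·1 = 76, so m* = 19.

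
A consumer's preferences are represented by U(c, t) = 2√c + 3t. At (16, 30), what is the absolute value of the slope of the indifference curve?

MU_c = 2/(2√c), MU_t = 3.
MRS = 2/(2√c) ÷ 3.
At (16, 30): MRS = 1/12.
That is, one extra unit of c is worth 1/12 units of t at the margin.

MRS = 1/12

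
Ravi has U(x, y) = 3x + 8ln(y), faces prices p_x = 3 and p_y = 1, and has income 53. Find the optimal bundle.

x* = 15, y* = 8

MU_x = 3, MU_y = 8/y.
MRS = 3 ÷ (8/y).
Tangency: set MRS = p_x/p_y = 3/1 = 3.
MRS depends only on y: 0.375·y = 3 ⇒ y* = 3/0.375 = 8.
From the budget, 3·x = 53 − 1·8 = 45, so x* = 15.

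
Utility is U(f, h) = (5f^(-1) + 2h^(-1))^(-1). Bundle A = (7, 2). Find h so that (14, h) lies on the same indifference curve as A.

U depends on (f, h) only through S = 5f^(-1) + 2h^(-1), so equal utility means equal S. At (7, 2): S = 12/7.
With f = 14: 5·14^(-1) = 5/14, so 2h^(-1) = 12/7 − 5/14 = 19/14, i.e. h^(-1) = 19/28.
Hence h = 1/(19/28) = 28/19.
Check: U(14, 28/19) = 0.5833.

h = 28/19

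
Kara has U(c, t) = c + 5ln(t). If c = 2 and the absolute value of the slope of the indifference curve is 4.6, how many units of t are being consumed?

MU_c = 1, MU_t = 5/t.
MRS = 1 ÷ (5/t).
MRS depends only on t: 0.2·t = 4.6 ⇒ t = 4.6/0.2 = 23.

t = 23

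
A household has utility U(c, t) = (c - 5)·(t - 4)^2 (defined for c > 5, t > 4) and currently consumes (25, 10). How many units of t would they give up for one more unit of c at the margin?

MU_c = (t−4)^2, MU_t = 2·(c−5)·(t−4).
MRS = (1/2)·(t−4)/(c−5).
At (25, 10): MRS = 0.15.
That is, one extra unit of c is worth 0.15 units of t at the margin.

MRS = 0.15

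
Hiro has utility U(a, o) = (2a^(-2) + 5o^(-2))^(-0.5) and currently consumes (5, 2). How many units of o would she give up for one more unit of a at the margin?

MRS = 16/625

For CES with ρ = -2, MRS = (2/5)·(o/a)^3.
At (5, 2): MRS = 16/625.
The indifference curve has slope −16/625 at this bundle.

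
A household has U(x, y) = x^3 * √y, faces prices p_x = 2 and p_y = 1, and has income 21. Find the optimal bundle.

x* = 9, y* = 3

MU_x = 3·x^2·√y and MU_y = 0.5·x^3·y^(-0.5).
MRS = MU_x/MU_y = (6)·y/x.
Tangency: set MRS = p_x/p_y = 2/1 = 2.
So (6)·y/x = 2, i.e. y = (1/3)·x.
Substitute into the budget 2·x + 1·y = 21: (7/3)·x = 21, so x* = 9.
Then y* = (1/3)·9 = 3.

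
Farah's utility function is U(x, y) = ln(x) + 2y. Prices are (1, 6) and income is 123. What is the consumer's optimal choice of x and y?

x* = 3, y* = 20

MU_x = 1/x, MU_y = 2.
MRS = 1/x ÷ 2.
Tangency: set MRS = p_x/p_y = 1/6.
MRS depends only on x: 0.5/x = 1/6 ⇒ x* = 0.5/(1/6) = 3.
From the budget, 6·y = 123 − 1·3 = 120, so y* = 20.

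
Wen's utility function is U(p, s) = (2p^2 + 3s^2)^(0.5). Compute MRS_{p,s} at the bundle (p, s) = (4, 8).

For CES with ρ = 2, MRS = (2/3)·(s/p)^(-1).
At (4, 8): MRS = 1/3.
The indifference curve has slope −1/3 at this bundle.

MRS = 1/3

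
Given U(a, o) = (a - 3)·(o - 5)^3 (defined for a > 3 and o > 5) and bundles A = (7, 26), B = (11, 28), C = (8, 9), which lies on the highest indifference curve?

Evaluate utility at each bundle:
U(A) = 37044.
U(B) = 97336.
U(C) = 320.
Highest utility is B, so B ≻ A ≻ C.

Bundle B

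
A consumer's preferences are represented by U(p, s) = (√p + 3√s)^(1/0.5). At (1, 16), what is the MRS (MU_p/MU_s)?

For CES with ρ = 0.5, MRS = (1/3)·√(s/p).
At (1, 16): MRS = 4/3.
So at (1, 16) the consumer would give up 4/3 units of s for one more unit of p.

MRS = 4/3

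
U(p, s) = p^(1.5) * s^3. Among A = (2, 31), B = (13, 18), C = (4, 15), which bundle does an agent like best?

Bundle B

Evaluate utility at each bundle:
U(A) = 84261.672.
U(B) = 273358.476.
U(C) = 27000.000.
Highest utility is B, so B ≻ A ≻ C.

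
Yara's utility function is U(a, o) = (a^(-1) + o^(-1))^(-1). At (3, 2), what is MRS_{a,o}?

MRS = 4/9

For CES with ρ = -1, MRS = (o/a)^2.
At (3, 2): MRS = 4/9.
The indifference curve has slope −4/9 at this bundle.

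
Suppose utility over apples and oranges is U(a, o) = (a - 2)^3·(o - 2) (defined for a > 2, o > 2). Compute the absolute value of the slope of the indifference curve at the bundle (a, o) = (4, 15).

MU_a = 3·(a−2)^2·(o−2), MU_o = (a−2)^3.
MRS = (3/1)·(o−2)/(a−2).
At (4, 15): MRS = 19.5.
So at (4, 15) the consumer would give up 19.5 units of o for one more unit of a.

MRS = 19.5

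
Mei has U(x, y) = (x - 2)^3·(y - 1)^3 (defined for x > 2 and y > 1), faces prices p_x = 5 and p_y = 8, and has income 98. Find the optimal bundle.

x* = 10, y* = 6

MU_x = 3·(x−2)^2·(y−1)^3, MU_y = 3·(x−2)^3·(y−1)^2.
MRS = (y−1)/(x−2).
Tangency: set MRS = p_x/p_y = 5/8 = 0.625.
So (y − 1)/(x − 2) = 0.625, i.e. (y − 1) = 0.625·(x − 2).
Rewrite the budget in excess-of-subsistence terms: 5·(x − 2) + 8·(y − 1) = 98 − 5·2 − 8·1 = 80.
Substituting, 10·(x − 2) = 80, so x − 2 = 8 and x* = 10.
Then y − 1 = 0.625·8 = 5, so y* = 6.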